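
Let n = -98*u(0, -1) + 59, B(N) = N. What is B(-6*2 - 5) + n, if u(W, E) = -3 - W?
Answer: 336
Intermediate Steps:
n = 353 (n = -98*(-3 - 1*0) + 59 = -98*(-3 + 0) + 59 = -98*(-3) + 59 = 294 + 59 = 353)
B(-6*2 - 5) + n = (-6*2 - 5) + 353 = (-12 - 5) + 353 = -17 + 353 = 336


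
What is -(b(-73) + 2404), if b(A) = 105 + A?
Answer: -2436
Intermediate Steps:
-(b(-73) + 2404) = -((105 - 73) + 2404) = -(32 + 2404) = -1*2436 = -2436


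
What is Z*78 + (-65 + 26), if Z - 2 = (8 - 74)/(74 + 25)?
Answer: 65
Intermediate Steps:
Z = 4/3 (Z = 2 + (8 - 74)/(74 + 25) = 2 - 66/99 = 2 - 66*1/99 = 2 - ⅔ = 4/3 ≈ 1.3333)
Z*78 + (-65 + 26) = (4/3)*78 + (-65 + 26) = 104 - 39 = 65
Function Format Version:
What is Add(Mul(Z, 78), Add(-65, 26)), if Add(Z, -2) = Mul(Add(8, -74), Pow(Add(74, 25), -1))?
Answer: 65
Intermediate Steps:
Z = Rational(4, 3) (Z = Add(2, Mul(Add(8, -74), Pow(Add(74, 25), -1))) = Add(2, Mul(-66, Pow(99, -1))) = Add(2, Mul(-66, Rational(1, 99))) = Add(2, Rational(-2, 3)) = Rational(4, 3) ≈ 1.3333)
Add(Mul(Z, 78), Add(-65, 26)) = Add(Mul(Rational(4, 3), 78), Add(-65, 26)) = Add(104, -39) = 65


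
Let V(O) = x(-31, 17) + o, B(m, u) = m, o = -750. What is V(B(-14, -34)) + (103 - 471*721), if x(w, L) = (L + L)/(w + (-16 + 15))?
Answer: -5443825/16 ≈ -3.4024e+5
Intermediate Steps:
x(w, L) = 2*L/(-1 + w) (x(w, L) = (2*L)/(w - 1) = (2*L)/(-1 + w) = 2*L/(-1 + w))
V(O) = -12017/16 (V(O) = 2*17/(-1 - 31) - 750 = 2*17/(-32) - 750 = 2*17*(-1/32) - 750 = -17/16 - 750 = -12017/16)
V(B(-14, -34)) + (103 - 471*721) = -12017/16 + (103 - 471*721) = -12017/16 + (103 - 339591) = -12017/16 - 339488 = -5443825/16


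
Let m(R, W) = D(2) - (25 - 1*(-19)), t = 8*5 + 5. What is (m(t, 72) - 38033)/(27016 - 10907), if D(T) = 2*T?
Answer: -38073/16109 ≈ -2.3635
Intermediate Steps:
t = 45 (t = 40 + 5 = 45)
m(R, W) = -40 (m(R, W) = 2*2 - (25 - 1*(-19)) = 4 - (25 + 19) = 4 - 1*44 = 4 - 44 = -40)
(m(t, 72) - 38033)/(27016 - 10907) = (-40 - 38033)/(27016 - 10907) = -38073/16109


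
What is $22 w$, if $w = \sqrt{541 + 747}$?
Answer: $44 \sqrt{322} \approx 789.55$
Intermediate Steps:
$w = 2 \sqrt{322}$ ($w = \sqrt{1288} = 2 \sqrt{322} \approx 35.889$)
$22 w = 22 \cdot 2 \sqrt{322} = 44 \sqrt{322}$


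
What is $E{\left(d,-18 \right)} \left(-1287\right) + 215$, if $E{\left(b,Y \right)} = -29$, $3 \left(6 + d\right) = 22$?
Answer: $37538$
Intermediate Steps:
$d = \frac{4}{3}$ ($d = -6 + \frac{1}{3} \cdot 22 = -6 + \frac{22}{3} = \frac{4}{3} \approx 1.3333$)
$E{\left(d,-18 \right)} \left(-1287\right) + 215 = \left(-29\right) \left(-1287\right) + 215 = 37323 + 215 = 37538$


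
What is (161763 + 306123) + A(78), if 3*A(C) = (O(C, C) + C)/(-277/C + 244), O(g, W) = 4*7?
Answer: 8775204686/18755 ≈ 4.6789e+5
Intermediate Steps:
O(g, W) = 28
A(C) = (28 + C)/(3*(244 - 277/C)) (A(C) = ((28 + C)/(-277/C + 244))/3 = ((28 + C)/(244 - 277/C))/3 = (28 + C)/(3*(244 - 277/C)))
(161763 + 306123) + A(78) = (161763 + 306123) + (⅓)*78*(28 + 78)/(-277 + 244*78) = 467886 + (⅓)*78*106/(-277 + 19032) = 467886 + (⅓)*78*106/18755 = 467886 + (⅓)*78*(1/18755)*106 = 467886 + 2756/18755 = 8775204686/18755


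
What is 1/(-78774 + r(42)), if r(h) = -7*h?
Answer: -1/79068 ≈ -1.2647e-5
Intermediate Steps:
1/(-78774 + r(42)) = 1/(-78774 - 7*42) = 1/(-78774 - 294) = 1/(-79068) = -1/79068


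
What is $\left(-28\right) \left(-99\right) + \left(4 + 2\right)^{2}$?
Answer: $2808$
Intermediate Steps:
$\left(-28\right) \left(-99\right) + \left(4 + 2\right)^{2} = 2772 + 6^{2} = 2772 + 36 = 2808$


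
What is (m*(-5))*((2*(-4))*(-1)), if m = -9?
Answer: 360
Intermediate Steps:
(m*(-5))*((2*(-4))*(-1)) = (-9*(-5))*((2*(-4))*(-1)) = 45*(-8*(-1)) = 45*8 = 360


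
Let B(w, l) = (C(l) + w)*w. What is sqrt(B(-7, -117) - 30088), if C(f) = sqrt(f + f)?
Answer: sqrt(-30039 - 21*I*sqrt(26)) ≈ 0.3089 - 173.32*I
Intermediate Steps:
C(f) = sqrt(2)*sqrt(f) (C(f) = sqrt(2*f) = sqrt(2)*sqrt(f))
B(w, l) = w*(w + sqrt(2)*sqrt(l)) (B(w, l) = (sqrt(2)*sqrt(l) + w)*w = (w + sqrt(2)*sqrt(l))*w = w*(w + sqrt(2)*sqrt(l)))
sqrt(B(-7, -117) - 30088) = sqrt(-7*(-7 + sqrt(2)*sqrt(-117)) - 30088) = sqrt(-7*(-7 + sqrt(2)*(3*I*sqrt(13))) - 30088) = sqrt(-7*(-7 + 3*I*sqrt(26)) - 30088) = sqrt((49 - 21*I*sqrt(26)) - 30088) = sqrt(-30039 - 21*I*sqrt(26))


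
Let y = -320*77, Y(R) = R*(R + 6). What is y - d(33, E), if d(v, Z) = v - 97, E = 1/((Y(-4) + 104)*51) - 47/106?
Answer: -24576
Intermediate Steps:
Y(R) = R*(6 + R)
E = -115003/259488 (E = 1/((-4*(6 - 4) + 104)*51) - 47/106 = (1/51)/(-4*2 + 104) - 47*1/106 = (1/51)/(-8 + 104) - 47/106 = (1/51)/96 - 47/106 = (1/96)*(1/51) - 47/106 = 1/4896 - 47/106 = -115003/259488 ≈ -0.44319)
d(v, Z) = -97 + v
y = -24640
y - d(33, E) = -24640 - (-97 + 33) = -24640 - 1*(-64) = -24640 + 64 = -24576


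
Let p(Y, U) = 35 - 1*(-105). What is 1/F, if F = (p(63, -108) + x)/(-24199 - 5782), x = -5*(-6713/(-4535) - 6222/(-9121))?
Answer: -248025227807/1068738537 ≈ -232.07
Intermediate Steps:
p(Y, U) = 140 (p(Y, U) = 35 + 105 = 140)
x = -89446043/8272747 (x = -5*(-6713*(-1/4535) - 6222*(-1/9121)) = -5*(6713/4535 + 6222/9121) = -5*89446043/41363735 = -89446043/8272747 ≈ -10.812)
F = -1068738537/248025227807 (F = (140 - 89446043/8272747)/(-24199 - 5782) = (1068738537/8272747)/(-29981) = (1068738537/8272747)*(-1/29981) = -1068738537/248025227807 ≈ -0.0043090)
1/F = 1/(-1068738537/248025227807) = -248025227807/1068738537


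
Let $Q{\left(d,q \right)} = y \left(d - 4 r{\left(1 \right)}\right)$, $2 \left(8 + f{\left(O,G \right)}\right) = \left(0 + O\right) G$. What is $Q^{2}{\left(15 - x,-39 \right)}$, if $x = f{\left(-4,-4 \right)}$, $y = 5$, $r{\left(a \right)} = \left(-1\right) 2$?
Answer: $13225$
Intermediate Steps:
$r{\left(a \right)} = -2$
$f{\left(O,G \right)} = -8 + \frac{G O}{2}$ ($f{\left(O,G \right)} = -8 + \frac{\left(0 + O\right) G}{2} = -8 + \frac{O G}{2} = -8 + \frac{G O}{2}$)
$x = 0$ ($x = -8 + \frac{1}{2} \left(-4\right) \left(-4\right) = -8 + 8 = 0$)
$Q{\left(d,q \right)} = 40 + 5 d$ ($Q{\left(d,q \right)} = 5 \left(d - -8\right) = 5 \left(d + 8\right) = 5 \left(8 + d\right) = 40 + 5 d$)
$Q^{2}{\left(15 - x,-39 \right)} = \left(40 + 5 \left(15 - 0\right)\right)^{2} = \left(40 + 5 \left(15 + 0\right)\right)^{2} = \left(40 + 5 \cdot 15\right)^{2} = \left(40 + 75\right)^{2} = 115^{2} = 13225$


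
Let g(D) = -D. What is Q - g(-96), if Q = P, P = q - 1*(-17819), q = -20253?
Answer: -2530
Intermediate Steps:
P = -2434 (P = -20253 - 1*(-17819) = -20253 + 17819 = -2434)
Q = -2434
Q - g(-96) = -2434 - (-1)*(-96) = -2434 - 1*96 = -2434 - 96 = -2530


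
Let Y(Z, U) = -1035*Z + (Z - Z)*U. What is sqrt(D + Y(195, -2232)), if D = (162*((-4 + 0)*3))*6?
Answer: 3*I*sqrt(23721) ≈ 462.05*I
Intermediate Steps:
Y(Z, U) = -1035*Z (Y(Z, U) = -1035*Z + 0*U = -1035*Z + 0 = -1035*Z)
D = -11664 (D = (162*(-4*3))*6 = (162*(-12))*6 = -1944*6 = -11664)
sqrt(D + Y(195, -2232)) = sqrt(-11664 - 1035*195) = sqrt(-11664 - 201825) = sqrt(-213489) = 3*I*sqrt(23721)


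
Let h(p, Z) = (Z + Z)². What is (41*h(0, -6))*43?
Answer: 253872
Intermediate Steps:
h(p, Z) = 4*Z² (h(p, Z) = (2*Z)² = 4*Z²)
(41*h(0, -6))*43 = (41*(4*(-6)²))*43 = (41*(4*36))*43 = (41*144)*43 = 5904*43 = 253872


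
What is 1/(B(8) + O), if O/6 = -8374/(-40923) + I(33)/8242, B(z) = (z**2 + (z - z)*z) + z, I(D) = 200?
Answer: 56214561/4124651500 ≈ 0.013629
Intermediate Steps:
B(z) = z + z**2 (B(z) = (z**2 + 0*z) + z = (z**2 + 0) + z = z**2 + z = z + z**2)
O = 77203108/56214561 (O = 6*(-8374/(-40923) + 200/8242) = 6*(-8374*(-1/40923) + 200*(1/8242)) = 6*(8374/40923 + 100/4121) = 6*(38601554/168643683) = 77203108/56214561 ≈ 1.3734)
1/(B(8) + O) = 1/(8*(1 + 8) + 77203108/56214561) = 1/(8*9 + 77203108/56214561) = 1/(72 + 77203108/56214561) = 1/(4124651500/56214561) = 56214561/4124651500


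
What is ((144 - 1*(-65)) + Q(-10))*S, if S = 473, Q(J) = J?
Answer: 94127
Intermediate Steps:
((144 - 1*(-65)) + Q(-10))*S = ((144 - 1*(-65)) - 10)*473 = ((144 + 65) - 10)*473 = (209 - 10)*473 = 199*473 = 94127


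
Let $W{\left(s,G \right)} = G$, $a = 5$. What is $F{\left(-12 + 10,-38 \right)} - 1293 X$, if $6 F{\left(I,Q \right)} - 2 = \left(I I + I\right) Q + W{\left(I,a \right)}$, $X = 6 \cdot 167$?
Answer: $- \frac{2591195}{2} \approx -1.2956 \cdot 10^{6}$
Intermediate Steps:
$X = 1002$
$F{\left(I,Q \right)} = \frac{7}{6} + \frac{Q \left(I + I^{2}\right)}{6}$ ($F{\left(I,Q \right)} = \frac{1}{3} + \frac{\left(I I + I\right) Q + 5}{6} = \frac{1}{3} + \frac{\left(I^{2} + I\right) Q + 5}{6} = \frac{1}{3} + \frac{\left(I + I^{2}\right) Q + 5}{6} = \frac{1}{3} + \frac{Q \left(I + I^{2}\right) + 5}{6} = \frac{1}{3} + \frac{5 + Q \left(I + I^{2}\right)}{6} = \frac{1}{3} + \left(\frac{5}{6} + \frac{Q \left(I + I^{2}\right)}{6}\right) = \frac{7}{6} + \frac{Q \left(I + I^{2}\right)}{6}$)
$F{\left(-12 + 10,-38 \right)} - 1293 X = \left(\frac{7}{6} + \frac{1}{6} \left(-12 + 10\right) \left(-38\right) + \frac{1}{6} \left(-38\right) \left(-12 + 10\right)^{2}\right) - 1295586 = \left(\frac{7}{6} + \frac{1}{6} \left(-2\right) \left(-38\right) + \frac{1}{6} \left(-38\right) \left(-2\right)^{2}\right) - 1295586 = \left(\frac{7}{6} + \frac{38}{3} + \frac{1}{6} \left(-38\right) 4\right) - 1295586 = \left(\frac{7}{6} + \frac{38}{3} - \frac{76}{3}\right) - 1295586 = - \frac{23}{2} - 1295586 = - \frac{2591195}{2}$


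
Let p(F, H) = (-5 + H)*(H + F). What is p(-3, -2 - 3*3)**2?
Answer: 50176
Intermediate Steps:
p(F, H) = (-5 + H)*(F + H)
p(-3, -2 - 3*3)**2 = ((-2 - 3*3)**2 - 5*(-3) - 5*(-2 - 3*3) - 3*(-2 - 3*3))**2 = ((-2 - 9)**2 + 15 - 5*(-2 - 9) - 3*(-2 - 9))**2 = ((-11)**2 + 15 - 5*(-11) - 3*(-11))**2 = (121 + 15 + 55 + 33)**2 = 224**2 = 50176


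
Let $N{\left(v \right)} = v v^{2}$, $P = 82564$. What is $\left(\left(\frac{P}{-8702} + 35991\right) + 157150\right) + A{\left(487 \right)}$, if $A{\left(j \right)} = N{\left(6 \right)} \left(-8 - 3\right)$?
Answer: $\frac{829977233}{4351} \approx 1.9076 \cdot 10^{5}$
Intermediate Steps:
$N{\left(v \right)} = v^{3}$
$A{\left(j \right)} = -2376$ ($A{\left(j \right)} = 6^{3} \left(-8 - 3\right) = 216 \left(-11\right) = -2376$)
$\left(\left(\frac{P}{-8702} + 35991\right) + 157150\right) + A{\left(487 \right)} = \left(\left(\frac{82564}{-8702} + 35991\right) + 157150\right) - 2376 = \left(\left(82564 \left(- \frac{1}{8702}\right) + 35991\right) + 157150\right) - 2376 = \left(\left(- \frac{41282}{4351} + 35991\right) + 157150\right) - 2376 = \left(\frac{156555559}{4351} + 157150\right) - 2376 = \frac{840315209}{4351} - 2376 = \frac{829977233}{4351}$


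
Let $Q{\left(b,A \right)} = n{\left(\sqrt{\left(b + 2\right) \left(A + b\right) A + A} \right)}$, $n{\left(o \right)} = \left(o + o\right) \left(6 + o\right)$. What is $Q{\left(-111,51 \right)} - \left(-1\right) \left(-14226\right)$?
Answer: $652956 + 12 \sqrt{333591} \approx 6.5989 \cdot 10^{5}$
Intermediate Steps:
$n{\left(o \right)} = 2 o \left(6 + o\right)$
$Q{\left(b,A \right)} = 2 \sqrt{A + A \left(2 + b\right) \left(A + b\right)} \left(6 + \sqrt{A + A \left(2 + b\right) \left(A + b\right)}\right)$ ($Q{\left(b,A \right)} = 2 \sqrt{\left(b + 2\right) \left(A + b\right) A + A} \left(6 + \sqrt{\left(b + 2\right) \left(A + b\right) A + A}\right) = 2 \sqrt{\left(2 + b\right) \left(A + b\right) A + A} \left(6 + \sqrt{\left(2 + b\right) \left(A + b\right) A + A}\right) = 2 \sqrt{A \left(2 + b\right) \left(A + b\right) + A} \left(6 + \sqrt{A \left(2 + b\right) \left(A + b\right) + A}\right) = 2 \sqrt{A + A \left(2 + b\right) \left(A + b\right)} \left(6 + \sqrt{A + A \left(2 + b\right) \left(A + b\right)}\right)$)
$Q{\left(-111,51 \right)} - \left(-1\right) \left(-14226\right) = 2 \sqrt{51 \left(1 + \left(-111\right)^{2} + 2 \cdot 51 + 2 \left(-111\right) + 51 \left(-111\right)\right)} \left(6 + \sqrt{51 \left(1 + \left(-111\right)^{2} + 2 \cdot 51 + 2 \left(-111\right) + 51 \left(-111\right)\right)}\right) - \left(-1\right) \left(-14226\right) = 2 \sqrt{51 \left(1 + 12321 + 102 - 222 - 5661\right)} \left(6 + \sqrt{51 \left(1 + 12321 + 102 - 222 - 5661\right)}\right) - 14226 = 2 \sqrt{51 \cdot 6541} \left(6 + \sqrt{51 \cdot 6541}\right) - 14226 = 2 \sqrt{333591} \left(6 + \sqrt{333591}\right) - 14226 = -14226 + 2 \sqrt{333591} \left(6 + \sqrt{333591}\right)$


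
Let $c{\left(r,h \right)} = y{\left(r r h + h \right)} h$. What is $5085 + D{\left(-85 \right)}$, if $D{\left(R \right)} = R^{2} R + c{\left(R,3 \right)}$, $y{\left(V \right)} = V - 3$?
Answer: $-544015$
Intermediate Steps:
$y{\left(V \right)} = -3 + V$ ($y{\left(V \right)} = V - 3 = -3 + V$)
$c{\left(r,h \right)} = h \left(-3 + h + h r^{2}\right)$ ($c{\left(r,h \right)} = \left(-3 + \left(r r h + h\right)\right) h = \left(-3 + \left(r^{2} h + h\right)\right) h = \left(-3 + \left(h r^{2} + h\right)\right) h = \left(-3 + \left(h + h r^{2}\right)\right) h = \left(-3 + h + h r^{2}\right) h = h \left(-3 + h + h r^{2}\right)$)
$D{\left(R \right)} = R^{3} + 9 R^{2}$ ($D{\left(R \right)} = R^{2} R + 3 \left(-3 + 3 \left(1 + R^{2}\right)\right) = R^{3} + 3 \left(-3 + \left(3 + 3 R^{2}\right)\right) = R^{3} + 3 \cdot 3 R^{2} = R^{3} + 9 R^{2}$)
$5085 + D{\left(-85 \right)} = 5085 + \left(-85\right)^{2} \left(9 - 85\right) = 5085 + 7225 \left(-76\right) = 5085 - 549100 = -544015$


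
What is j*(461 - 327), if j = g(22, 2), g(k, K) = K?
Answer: 268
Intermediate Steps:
j = 2
j*(461 - 327) = 2*(461 - 327) = 2*134 = 268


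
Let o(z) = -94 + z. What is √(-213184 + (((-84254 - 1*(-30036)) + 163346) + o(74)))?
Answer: 42*I*√59 ≈ 322.61*I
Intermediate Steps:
√(-213184 + (((-84254 - 1*(-30036)) + 163346) + o(74))) = √(-213184 + (((-84254 - 1*(-30036)) + 163346) + (-94 + 74))) = √(-213184 + (((-84254 + 30036) + 163346) - 20)) = √(-213184 + ((-54218 + 163346) - 20)) = √(-213184 + (109128 - 20)) = √(-213184 + 109108) = √(-104076) = 42*I*√59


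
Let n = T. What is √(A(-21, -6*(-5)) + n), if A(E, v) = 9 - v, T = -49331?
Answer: 2*I*√12338 ≈ 222.15*I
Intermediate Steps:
n = -49331
√(A(-21, -6*(-5)) + n) = √((9 - (-6)*(-5)) - 49331) = √((9 - 1*30) - 49331) = √((9 - 30) - 49331) = √(-21 - 49331) = √(-49352) = 2*I*√12338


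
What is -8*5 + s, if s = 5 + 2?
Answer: -33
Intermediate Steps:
s = 7
-8*5 + s = -8*5 + 7 = -40 + 7 = -33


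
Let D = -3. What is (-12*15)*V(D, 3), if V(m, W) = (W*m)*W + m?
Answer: 5400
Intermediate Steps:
V(m, W) = m + m*W² (V(m, W) = m*W² + m = m + m*W²)
(-12*15)*V(D, 3) = (-12*15)*(-3*(1 + 3²)) = -(-540)*(1 + 9) = -(-540)*10 = -180*(-30) = 5400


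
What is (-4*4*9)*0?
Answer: 0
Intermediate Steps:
(-4*4*9)*0 = -16*9*0 = -144*0 = 0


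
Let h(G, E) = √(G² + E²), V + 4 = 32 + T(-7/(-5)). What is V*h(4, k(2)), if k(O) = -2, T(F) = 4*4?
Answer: 88*√5 ≈ 196.77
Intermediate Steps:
T(F) = 16
V = 44 (V = -4 + (32 + 16) = -4 + 48 = 44)
h(G, E) = √(E² + G²)
V*h(4, k(2)) = 44*√((-2)² + 4²) = 44*√(4 + 16) = 44*√20 = 44*(2*√5) = 88*√5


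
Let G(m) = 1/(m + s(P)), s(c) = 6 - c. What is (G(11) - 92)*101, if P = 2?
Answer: -139279/15 ≈ -9285.3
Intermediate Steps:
G(m) = 1/(4 + m) (G(m) = 1/(m + (6 - 1*2)) = 1/(m + (6 - 2)) = 1/(m + 4) = 1/(4 + m))
(G(11) - 92)*101 = (1/(4 + 11) - 92)*101 = (1/15 - 92)*101 = -1379/15*101 = -139279/15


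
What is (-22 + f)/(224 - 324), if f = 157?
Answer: -27/20 ≈ -1.3500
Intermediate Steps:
(-22 + f)/(224 - 324) = (-22 + 157)/(224 - 324) = 135/(-100) = 135*(-1/100) = -27/20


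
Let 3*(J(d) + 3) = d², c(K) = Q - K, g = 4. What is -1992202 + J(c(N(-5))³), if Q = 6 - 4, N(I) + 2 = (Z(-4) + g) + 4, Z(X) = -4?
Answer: -1992205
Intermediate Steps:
N(I) = 2 (N(I) = -2 + ((-4 + 4) + 4) = -2 + (0 + 4) = -2 + 4 = 2)
Q = 2
c(K) = 2 - K
J(d) = -3 + d²/3
-1992202 + J(c(N(-5))³) = -1992202 + (-3 + ((2 - 1*2)³)²/3) = -1992202 + (-3 + ((2 - 2)³)²/3) = -1992202 + (-3 + (0³)²/3) = -1992202 + (-3 + (⅓)*0²) = -1992202 + (-3 + (⅓)*0) = -1992202 + (-3 + 0) = -1992202 - 3 = -1992205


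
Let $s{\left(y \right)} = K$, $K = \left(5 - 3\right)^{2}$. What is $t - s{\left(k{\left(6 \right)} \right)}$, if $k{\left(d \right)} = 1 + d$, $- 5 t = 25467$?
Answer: $- \frac{25487}{5} \approx -5097.4$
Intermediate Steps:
$t = - \frac{25467}{5}$ ($t = \left(- \frac{1}{5}\right) 25467 = - \frac{25467}{5} \approx -5093.4$)
$K = 4$ ($K = 2^{2} = 4$)
$s{\left(y \right)} = 4$
$t - s{\left(k{\left(6 \right)} \right)} = - \frac{25467}{5} - 4 = - \frac{25487}{5}$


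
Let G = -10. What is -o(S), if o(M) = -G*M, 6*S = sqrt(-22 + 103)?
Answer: -15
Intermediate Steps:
S = 3/2 (S = sqrt(-22 + 103)/6 = sqrt(81)/6 = (1/6)*9 = 3/2 ≈ 1.5000)
o(M) = 10*M (o(M) = -(-10)*M = 10*M)
-o(S) = -10*3/2 = -1*15 = -15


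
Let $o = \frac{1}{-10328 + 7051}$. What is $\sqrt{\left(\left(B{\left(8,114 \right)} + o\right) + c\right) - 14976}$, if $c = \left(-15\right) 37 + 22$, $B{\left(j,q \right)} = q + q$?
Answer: $\frac{3 i \sqrt{18233169014}}{3277} \approx 123.62 i$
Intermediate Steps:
$B{\left(j,q \right)} = 2 q$
$c = -533$ ($c = -555 + 22 = -533$)
$o = - \frac{1}{3277}$ ($o = \frac{1}{-3277} = - \frac{1}{3277} \approx -0.00030516$)
$\sqrt{\left(\left(B{\left(8,114 \right)} + o\right) + c\right) - 14976} = \sqrt{\left(\left(2 \cdot 114 - \frac{1}{3277}\right) - 533\right) - 14976} = \sqrt{\left(\left(228 - \frac{1}{3277}\right) - 533\right) - 14976} = \sqrt{\left(\frac{747155}{3277} - 533\right) - 14976} = \sqrt{- \frac{999486}{3277} - 14976} = \sqrt{- \frac{50075838}{3277}} = \frac{3 i \sqrt{18233169014}}{3277}$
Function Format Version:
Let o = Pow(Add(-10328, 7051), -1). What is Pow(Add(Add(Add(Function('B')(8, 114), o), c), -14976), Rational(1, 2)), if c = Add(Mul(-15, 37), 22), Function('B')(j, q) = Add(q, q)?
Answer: Mul(Rational(3, 3277), I, Pow(18233169014, Rational(1, 2))) ≈ Mul(123.62, I)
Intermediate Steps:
Function('B')(j, q) = Mul(2, q)
c = -533 (c = Add(-555, 22) = -533)
o = Rational(-1, 3277) (o = Pow(-3277, -1) = Rational(-1, 3277) ≈ -0.00030516)
Pow(Add(Add(Add(Function('B')(8, 114), o), c), -14976), Rational(1, 2)) = Pow(Add(Add(Add(Mul(2, 114), Rational(-1, 3277)), -533), -14976), Rational(1, 2)) = Pow(Add(Add(Add(228, Rational(-1, 3277)), -533), -14976), Rational(1, 2)) = Pow(Add(Add(Rational(747155, 3277), -533), -14976), Rational(1, 2)) = Pow(Add(Rational(-999486, 3277), -14976), Rational(1, 2)) = Pow(Rational(-50075838, 3277), Rational(1, 2)) = Mul(Rational(3, 3277), I, Pow(18233169014, Rational(1, 2)))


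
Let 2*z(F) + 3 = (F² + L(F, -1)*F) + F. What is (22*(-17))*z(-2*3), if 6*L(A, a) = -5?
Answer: -5984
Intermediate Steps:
L(A, a) = -⅚ (L(A, a) = (⅙)*(-5) = -⅚)
z(F) = -3/2 + F²/2 + F/12 (z(F) = -3/2 + ((F² - 5*F/6) + F)/2 = -3/2 + (F² + F/6)/2 = -3/2 + (F²/2 + F/12) = -3/2 + F²/2 + F/12)
(22*(-17))*z(-2*3) = (22*(-17))*(-3/2 + (-2*3)²/2 + (-2*3)/12) = -374*(-3/2 + (½)*(-6)² + (1/12)*(-6)) = -374*(-3/2 + (½)*36 - ½) = -374*(-3/2 + 18 - ½) = -374*16 = -5984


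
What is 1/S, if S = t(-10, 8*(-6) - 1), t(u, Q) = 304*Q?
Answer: -1/14896 ≈ -6.7132e-5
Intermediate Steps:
S = -14896 (S = 304*(8*(-6) - 1) = 304*(-48 - 1) = 304*(-49) = -14896)
1/S = 1/(-14896) = -1/14896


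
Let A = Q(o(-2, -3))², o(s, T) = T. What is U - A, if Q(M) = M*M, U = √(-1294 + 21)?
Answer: -81 + I*√1273 ≈ -81.0 + 35.679*I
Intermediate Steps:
U = I*√1273 (U = √(-1273) = I*√1273 ≈ 35.679*I)
Q(M) = M²
A = 81 (A = ((-3)²)² = 9² = 81)
U - A = I*√1273 - 1*81 = I*√1273 - 81 = -81 + I*√1273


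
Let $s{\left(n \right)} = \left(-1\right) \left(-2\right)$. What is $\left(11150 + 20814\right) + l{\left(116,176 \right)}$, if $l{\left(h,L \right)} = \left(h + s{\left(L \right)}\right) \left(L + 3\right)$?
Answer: $53086$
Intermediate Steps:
$s{\left(n \right)} = 2$
$l{\left(h,L \right)} = \left(2 + h\right) \left(3 + L\right)$ ($l{\left(h,L \right)} = \left(h + 2\right) \left(L + 3\right) = \left(2 + h\right) \left(3 + L\right)$)
$\left(11150 + 20814\right) + l{\left(116,176 \right)} = \left(11150 + 20814\right) + \left(6 + 2 \cdot 176 + 3 \cdot 116 + 176 \cdot 116\right) = 31964 + \left(6 + 352 + 348 + 20416\right) = 31964 + 21122 = 53086$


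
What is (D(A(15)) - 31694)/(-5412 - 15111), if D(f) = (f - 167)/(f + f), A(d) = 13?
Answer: 412099/266799 ≈ 1.5446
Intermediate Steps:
D(f) = (-167 + f)/(2*f) (D(f) = (-167 + f)/((2*f)) = (-167 + f)*(1/(2*f)) = (-167 + f)/(2*f))
(D(A(15)) - 31694)/(-5412 - 15111) = ((1/2)*(-167 + 13)/13 - 31694)/(-5412 - 15111) = ((1/2)*(1/13)*(-154) - 31694)/(-20523) = (-77/13 - 31694)*(-1/20523) = -412099/13*(-1/20523) = 412099/266799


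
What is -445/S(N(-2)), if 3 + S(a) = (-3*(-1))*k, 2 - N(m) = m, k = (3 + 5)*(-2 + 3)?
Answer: -445/21 ≈ -21.190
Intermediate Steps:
k = 8 (k = 8*1 = 8)
N(m) = 2 - m
S(a) = 21 (S(a) = -3 - 3*(-1)*8 = -3 + 3*8 = -3 + 24 = 21)
-445/S(N(-2)) = -445/21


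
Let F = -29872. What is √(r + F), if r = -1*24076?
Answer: 2*I*√13487 ≈ 232.27*I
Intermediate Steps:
r = -24076
√(r + F) = √(-24076 - 29872) = √(-53948) = 2*I*√13487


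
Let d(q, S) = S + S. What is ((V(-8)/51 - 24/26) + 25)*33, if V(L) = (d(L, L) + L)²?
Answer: 257961/221 ≈ 1167.2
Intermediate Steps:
d(q, S) = 2*S
V(L) = 9*L² (V(L) = (2*L + L)² = (3*L)² = 9*L²)
((V(-8)/51 - 24/26) + 25)*33 = (((9*(-8)²)/51 - 24/26) + 25)*33 = (((9*64)*(1/51) - 24*1/26) + 25)*33 = ((576*(1/51) - 12/13) + 25)*33 = ((192/17 - 12/13) + 25)*33 = (2292/221 + 25)*33 = (7817/221)*33 = 257961/221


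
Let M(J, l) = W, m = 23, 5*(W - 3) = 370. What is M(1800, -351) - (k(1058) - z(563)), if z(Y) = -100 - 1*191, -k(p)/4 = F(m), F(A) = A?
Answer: -122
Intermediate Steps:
W = 77 (W = 3 + (⅕)*370 = 3 + 74 = 77)
M(J, l) = 77
k(p) = -92 (k(p) = -4*23 = -92)
z(Y) = -291 (z(Y) = -100 - 191 = -291)
M(1800, -351) - (k(1058) - z(563)) = 77 - (-92 - 1*(-291)) = 77 - (-92 + 291) = 77 - 1*199 = 77 - 199 = -122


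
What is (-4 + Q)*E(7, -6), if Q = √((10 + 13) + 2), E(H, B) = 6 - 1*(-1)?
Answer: 7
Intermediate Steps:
E(H, B) = 7 (E(H, B) = 6 + 1 = 7)
Q = 5 (Q = √(23 + 2) = √25 = 5)
(-4 + Q)*E(7, -6) = (-4 + 5)*7 = 1*7 = 7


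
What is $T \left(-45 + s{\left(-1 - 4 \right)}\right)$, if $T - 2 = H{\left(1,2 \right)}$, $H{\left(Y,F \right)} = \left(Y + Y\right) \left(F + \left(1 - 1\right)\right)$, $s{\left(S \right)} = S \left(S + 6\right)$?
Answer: $-300$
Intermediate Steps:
$s{\left(S \right)} = S \left(6 + S\right)$
$H{\left(Y,F \right)} = 2 F Y$ ($H{\left(Y,F \right)} = 2 Y \left(F + 0\right) = 2 Y F = 2 F Y$)
$T = 6$ ($T = 2 + 2 \cdot 2 \cdot 1 = 2 + 4 = 6$)
$T \left(-45 + s{\left(-1 - 4 \right)}\right) = 6 \left(-45 + \left(-1 - 4\right) \left(6 - 5\right)\right) = 6 \left(-45 - 5 \left(6 - 5\right)\right) = 6 \left(-45 - 5\right) = 6 \left(-50\right) = -300$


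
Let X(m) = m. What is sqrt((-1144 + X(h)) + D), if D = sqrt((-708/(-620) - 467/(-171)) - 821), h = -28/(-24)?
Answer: sqrt(-356825594550 + 35340*I*sqrt(63782671585))/17670 ≈ 0.42276 + 33.808*I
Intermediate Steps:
h = 7/6 (h = -28*(-1/24) = 7/6 ≈ 1.1667)
D = I*sqrt(63782671585)/8835 (D = sqrt((-708*(-1/620) - 467*(-1/171)) - 821) = sqrt((177/155 + 467/171) - 821) = sqrt(102652/26505 - 821) = sqrt(-21657953/26505) = I*sqrt(63782671585)/8835 ≈ 28.585*I)
sqrt((-1144 + X(h)) + D) = sqrt((-1144 + 7/6) + I*sqrt(63782671585)/8835) = sqrt(-6857/6 + I*sqrt(63782671585)/8835)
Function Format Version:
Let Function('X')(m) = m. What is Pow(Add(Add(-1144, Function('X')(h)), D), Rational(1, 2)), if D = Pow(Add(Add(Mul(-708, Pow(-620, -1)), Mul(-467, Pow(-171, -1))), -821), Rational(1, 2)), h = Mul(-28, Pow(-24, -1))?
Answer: Mul(Rational(1, 17670), Pow(Add(-356825594550, Mul(35340, I, Pow(63782671585, Rational(1, 2)))), Rational(1, 2))) ≈ Add(0.42276, Mul(33.808, I))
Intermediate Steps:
h = Rational(7, 6) (h = Mul(-28, Rational(-1, 24)) = Rational(7, 6) ≈ 1.1667)
D = Mul(Rational(1, 8835), I, Pow(63782671585, Rational(1, 2))) (D = Pow(Add(Add(Mul(-708, Rational(-1, 620)), Mul(-467, Rational(-1, 171))), -821), Rational(1, 2)) = Pow(Add(Add(Rational(177, 155), Rational(467, 171)), -821), Rational(1, 2)) = Pow(Add(Rational(102652, 26505), -821), Rational(1, 2)) = Pow(Rational(-21657953, 26505), Rational(1, 2)) = Mul(Rational(1, 8835), I, Pow(63782671585, Rational(1, 2))) ≈ Mul(28.585, I))
Pow(Add(Add(-1144, Function('X')(h)), D), Rational(1, 2)) = Pow(Add(Add(-1144, Rational(7, 6)), Mul(Rational(1, 8835), I, Pow(63782671585, Rational(1, 2)))), Rational(1, 2)) = Pow(Add(Rational(-6857, 6), Mul(Rational(1, 8835), I, Pow(63782671585, Rational(1, 2)))), Rational(1, 2))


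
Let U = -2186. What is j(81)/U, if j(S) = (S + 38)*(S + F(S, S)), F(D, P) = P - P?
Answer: -9639/2186 ≈ -4.4094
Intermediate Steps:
F(D, P) = 0
j(S) = S*(38 + S) (j(S) = (S + 38)*(S + 0) = (38 + S)*S = S*(38 + S))
j(81)/U = (81*(38 + 81))/(-2186) = (81*119)*(-1/2186) = 9639*(-1/2186) = -9639/2186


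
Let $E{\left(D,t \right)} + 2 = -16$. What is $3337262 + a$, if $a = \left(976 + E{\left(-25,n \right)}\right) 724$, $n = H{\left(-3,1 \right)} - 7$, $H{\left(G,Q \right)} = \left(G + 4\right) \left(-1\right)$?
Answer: $4030854$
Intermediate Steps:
$H{\left(G,Q \right)} = -4 - G$ ($H{\left(G,Q \right)} = \left(4 + G\right) \left(-1\right) = -4 - G$)
$n = -8$ ($n = \left(-4 - -3\right) - 7 = \left(-4 + 3\right) - 7 = -1 - 7 = -8$)
$E{\left(D,t \right)} = -18$ ($E{\left(D,t \right)} = -2 - 16 = -18$)
$a = 693592$ ($a = \left(976 - 18\right) 724 = 958 \cdot 724 = 693592$)
$3337262 + a = 3337262 + 693592 = 4030854$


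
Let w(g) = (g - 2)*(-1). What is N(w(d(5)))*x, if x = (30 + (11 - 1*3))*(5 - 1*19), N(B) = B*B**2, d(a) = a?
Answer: 14364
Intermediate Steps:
w(g) = 2 - g (w(g) = (-2 + g)*(-1) = 2 - g)
N(B) = B**3
x = -532 (x = (30 + (11 - 3))*(5 - 19) = (30 + 8)*(-14) = 38*(-14) = -532)
N(w(d(5)))*x = (2 - 1*5)**3*(-532) = (2 - 5)**3*(-532) = (-3)**3*(-532) = -27*(-532) = 14364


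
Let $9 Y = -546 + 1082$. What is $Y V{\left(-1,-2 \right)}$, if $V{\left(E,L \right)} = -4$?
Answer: $- \frac{2144}{9} \approx -238.22$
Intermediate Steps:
$Y = \frac{536}{9}$ ($Y = \frac{-546 + 1082}{9} = \frac{1}{9} \cdot 536 = \frac{536}{9} \approx 59.556$)
$Y V{\left(-1,-2 \right)} = \frac{536}{9} \left(-4\right) = - \frac{2144}{9}$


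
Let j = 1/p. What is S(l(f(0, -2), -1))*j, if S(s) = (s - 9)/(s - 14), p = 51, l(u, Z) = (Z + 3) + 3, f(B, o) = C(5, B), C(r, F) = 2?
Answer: 4/459 ≈ 0.0087146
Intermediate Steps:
f(B, o) = 2
l(u, Z) = 6 + Z (l(u, Z) = (3 + Z) + 3 = 6 + Z)
j = 1/51 ≈ 0.019608
S(s) = (-9 + s)/(-14 + s)
S(l(f(0, -2), -1))*j = ((-9 + (6 - 1))/(-14 + (6 - 1)))*(1/51) = ((-9 + 5)/(-14 + 5))*(1/51) = (-4/(-9))*(1/51) = -⅑*(-4)*(1/51) = (4/9)*(1/51) = 4/459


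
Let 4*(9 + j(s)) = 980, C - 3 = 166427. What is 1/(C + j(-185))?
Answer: 1/166666 ≈ 6.0000e-6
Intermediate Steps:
C = 166430 (C = 3 + 166427 = 166430)
j(s) = 236 (j(s) = -9 + (¼)*980 = -9 + 245 = 236)
1/(C + j(-185)) = 1/(166430 + 236) = 1/166666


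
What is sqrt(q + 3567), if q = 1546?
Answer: sqrt(5113) ≈ 71.505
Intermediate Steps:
sqrt(q + 3567) = sqrt(1546 + 3567) = sqrt(5113)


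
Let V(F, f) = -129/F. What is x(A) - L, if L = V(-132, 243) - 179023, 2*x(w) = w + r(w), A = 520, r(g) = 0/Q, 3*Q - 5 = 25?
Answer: 7888409/44 ≈ 1.7928e+5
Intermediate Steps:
Q = 10 (Q = 5/3 + (1/3)*25 = 5/3 + 25/3 = 10)
r(g) = 0 (r(g) = 0/10 = 0*(1/10) = 0)
x(w) = w/2 (x(w) = (w + 0)/2 = w/2)
L = -7876969/44 (L = -129/(-132) - 179023 = -129*(-1/132) - 179023 = 43/44 - 179023 = -7876969/44 ≈ -1.7902e+5)
x(A) - L = (1/2)*520 - 1*(-7876969/44) = 260 + 7876969/44 = 7888409/44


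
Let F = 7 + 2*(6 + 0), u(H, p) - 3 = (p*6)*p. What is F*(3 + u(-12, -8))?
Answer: 7410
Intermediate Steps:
u(H, p) = 3 + 6*p**2 (u(H, p) = 3 + (p*6)*p = 3 + (6*p)*p = 3 + 6*p**2)
F = 19 (F = 7 + 2*6 = 7 + 12 = 19)
F*(3 + u(-12, -8)) = 19*(3 + (3 + 6*(-8)**2)) = 19*(3 + (3 + 6*64)) = 19*(3 + (3 + 384)) = 19*(3 + 387) = 19*390 = 7410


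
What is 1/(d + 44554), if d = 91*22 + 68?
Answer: 1/46624 ≈ 2.1448e-5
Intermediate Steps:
d = 2070 (d = 2002 + 68 = 2070)
1/(d + 44554) = 1/(2070 + 44554) = 1/46624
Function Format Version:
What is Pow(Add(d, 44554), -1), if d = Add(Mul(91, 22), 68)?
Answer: Rational(1, 46624) ≈ 2.1448e-5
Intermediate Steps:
d = 2070 (d = Add(2002, 68) = 2070)
Pow(Add(d, 44554), -1) = Pow(Add(2070, 44554), -1) = Pow(46624, -1) = Rational(1, 46624)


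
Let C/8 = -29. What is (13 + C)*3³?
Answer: -5913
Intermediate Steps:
C = -232 (C = 8*(-29) = -232)
(13 + C)*3³ = (13 - 232)*3³ = -219*27 = -5913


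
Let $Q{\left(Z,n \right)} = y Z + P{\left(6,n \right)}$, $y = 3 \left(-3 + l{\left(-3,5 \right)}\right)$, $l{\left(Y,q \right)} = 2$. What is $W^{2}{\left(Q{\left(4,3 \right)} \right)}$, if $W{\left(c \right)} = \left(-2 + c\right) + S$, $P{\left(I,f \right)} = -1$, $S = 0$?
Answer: $225$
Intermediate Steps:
$y = -3$ ($y = 3 \left(-3 + 2\right) = 3 \left(-1\right) = -3$)
$Q{\left(Z,n \right)} = -1 - 3 Z$ ($Q{\left(Z,n \right)} = - 3 Z - 1 = -1 - 3 Z$)
$W{\left(c \right)} = -2 + c$ ($W{\left(c \right)} = \left(-2 + c\right) + 0 = -2 + c$)
$W^{2}{\left(Q{\left(4,3 \right)} \right)} = \left(-2 - 13\right)^{2} = \left(-15\right)^{2} = 225$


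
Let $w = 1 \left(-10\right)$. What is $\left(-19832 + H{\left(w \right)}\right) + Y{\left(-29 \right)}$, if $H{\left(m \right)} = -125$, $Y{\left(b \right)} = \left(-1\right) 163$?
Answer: $-20120$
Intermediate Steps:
$w = -10$
$Y{\left(b \right)} = -163$
$\left(-19832 + H{\left(w \right)}\right) + Y{\left(-29 \right)} = \left(-19832 - 125\right) - 163 = -19957 - 163 = -20120$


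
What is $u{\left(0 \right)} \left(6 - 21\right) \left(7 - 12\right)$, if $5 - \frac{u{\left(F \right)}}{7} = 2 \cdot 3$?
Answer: $-525$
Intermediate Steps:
$u{\left(F \right)} = -7$ ($u{\left(F \right)} = 35 - 7 \cdot 2 \cdot 3 = 35 - 42 = -7$)
$u{\left(0 \right)} \left(6 - 21\right) \left(7 - 12\right) = - 7 \left(6 - 21\right) \left(7 - 12\right) = - 7 \left(\left(-15\right) \left(-5\right)\right) = \left(-7\right) 75 = -525$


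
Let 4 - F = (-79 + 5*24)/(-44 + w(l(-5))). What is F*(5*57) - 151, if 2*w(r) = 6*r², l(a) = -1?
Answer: 1274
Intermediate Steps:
w(r) = 3*r² (w(r) = (6*r²)/2 = 3*r²)
F = 5 (F = 4 - (-79 + 5*24)/(-44 + 3*(-1)²) = 4 - (-79 + 120)/(-44 + 3*1) = 4 - 41/(-44 + 3) = 4 - 41/(-41) = 4 - 41*(-1)/41 = 4 - 1*(-1) = 4 + 1 = 5)
F*(5*57) - 151 = 5*(5*57) - 151 = 5*285 - 151 = 1425 - 151 = 1274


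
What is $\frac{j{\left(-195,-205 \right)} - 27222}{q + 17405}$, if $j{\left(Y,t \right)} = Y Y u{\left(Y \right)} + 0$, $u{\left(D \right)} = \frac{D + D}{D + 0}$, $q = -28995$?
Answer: $- \frac{24414}{5795} \approx -4.2129$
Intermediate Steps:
$u{\left(D \right)} = 2$ ($u{\left(D \right)} = \frac{2 D}{D} = 2$)
$j{\left(Y,t \right)} = 2 Y^{2}$ ($j{\left(Y,t \right)} = Y Y 2 + 0 = Y^{2} \cdot 2 + 0 = 2 Y^{2} + 0 = 2 Y^{2}$)
$\frac{j{\left(-195,-205 \right)} - 27222}{q + 17405} = \frac{2 \left(-195\right)^{2} - 27222}{-28995 + 17405} = \frac{2 \cdot 38025 - 27222}{-11590} = \left(76050 - 27222\right) \left(- \frac{1}{11590}\right) = 48828 \left(- \frac{1}{11590}\right) = - \frac{24414}{5795}$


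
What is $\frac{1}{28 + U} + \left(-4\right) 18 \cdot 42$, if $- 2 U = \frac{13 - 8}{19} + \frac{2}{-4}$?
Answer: $- \frac{6462212}{2137} \approx -3024.0$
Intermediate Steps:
$U = \frac{9}{76}$ ($U = - \frac{\frac{13 - 8}{19} + \frac{2}{-4}}{2} = - \frac{\left(13 - 8\right) \frac{1}{19} + 2 \left(- \frac{1}{4}\right)}{2} = - \frac{5 \cdot \frac{1}{19} - \frac{1}{2}}{2} = - \frac{\frac{5}{19} - \frac{1}{2}}{2} = \left(- \frac{1}{2}\right) \left(- \frac{9}{38}\right) = \frac{9}{76} \approx 0.11842$)
$\frac{1}{28 + U} + \left(-4\right) 18 \cdot 42 = \frac{1}{28 + \frac{9}{76}} + \left(-4\right) 18 \cdot 42 = \frac{1}{\frac{2137}{76}} - 3024 = \frac{76}{2137} - 3024 = - \frac{6462212}{2137}$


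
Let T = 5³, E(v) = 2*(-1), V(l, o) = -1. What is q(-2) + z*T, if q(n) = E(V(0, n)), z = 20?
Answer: 2498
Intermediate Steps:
E(v) = -2
q(n) = -2
T = 125
q(-2) + z*T = -2 + 20*125 = -2 + 2500 = 2498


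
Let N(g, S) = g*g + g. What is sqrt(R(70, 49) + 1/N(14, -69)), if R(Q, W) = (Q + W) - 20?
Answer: sqrt(4366110)/210 ≈ 9.9501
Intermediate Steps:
N(g, S) = g + g**2 (N(g, S) = g**2 + g = g + g**2)
R(Q, W) = -20 + Q + W
sqrt(R(70, 49) + 1/N(14, -69)) = sqrt((-20 + 70 + 49) + 1/(14*(1 + 14))) = sqrt(99 + 1/(14*15)) = sqrt(99 + 1/210) = sqrt(20791/210) = sqrt(4366110)/210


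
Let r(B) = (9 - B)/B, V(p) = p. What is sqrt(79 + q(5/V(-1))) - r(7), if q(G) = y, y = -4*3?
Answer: -2/7 + sqrt(67) ≈ 7.8996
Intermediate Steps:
y = -12
q(G) = -12
r(B) = (9 - B)/B
sqrt(79 + q(5/V(-1))) - r(7) = sqrt(79 - 12) - (9 - 1*7)/7 = sqrt(67) - (9 - 7)/7 = sqrt(67) - 2/7 = -2/7 + sqrt(67)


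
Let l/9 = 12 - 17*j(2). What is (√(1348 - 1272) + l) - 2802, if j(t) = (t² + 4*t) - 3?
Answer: -4071 + 2*√19 ≈ -4062.3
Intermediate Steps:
j(t) = -3 + t² + 4*t
l = -1269 (l = 9*(12 - 17*(-3 + 2² + 4*2)) = 9*(12 - 17*(-3 + 4 + 8)) = 9*(12 - 17*9) = 9*(12 - 153) = 9*(-141) = -1269)
(√(1348 - 1272) + l) - 2802 = (√(1348 - 1272) - 1269) - 2802 = (√76 - 1269) - 2802 = (2*√19 - 1269) - 2802 = (-1269 + 2*√19) - 2802 = -4071 + 2*√19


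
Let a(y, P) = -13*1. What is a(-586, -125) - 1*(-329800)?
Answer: 329787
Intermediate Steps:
a(y, P) = -13
a(-586, -125) - 1*(-329800) = -13 - 1*(-329800) = -13 + 329800 = 329787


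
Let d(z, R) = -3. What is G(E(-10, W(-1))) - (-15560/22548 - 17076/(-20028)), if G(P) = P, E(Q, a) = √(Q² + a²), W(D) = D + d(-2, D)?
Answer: -1529041/9408153 + 2*√29 ≈ 10.608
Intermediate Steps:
W(D) = -3 + D (W(D) = D - 3 = -3 + D)
G(E(-10, W(-1))) - (-15560/22548 - 17076/(-20028)) = √((-10)² + (-3 - 1)²) - (-15560/22548 - 17076/(-20028)) = √(100 + (-4)²) - (-15560*1/22548 - 17076*(-1/20028)) = √(100 + 16) - (-3890/5637 + 1423/1669) = √116 - 1*1529041/9408153 = 2*√29 - 1529041/9408153 = -1529041/9408153 + 2*√29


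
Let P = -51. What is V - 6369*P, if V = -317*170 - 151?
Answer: 270778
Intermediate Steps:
V = -54041 (V = -53890 - 151 = -54041)
V - 6369*P = -54041 - 6369*(-51) = -54041 + 324819 = 270778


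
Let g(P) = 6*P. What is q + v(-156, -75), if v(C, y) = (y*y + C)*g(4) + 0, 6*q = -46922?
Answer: 370307/3 ≈ 1.2344e+5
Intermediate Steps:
q = -23461/3 (q = (⅙)*(-46922) = -23461/3 ≈ -7820.3)
v(C, y) = 24*C + 24*y² (v(C, y) = (y*y + C)*(6*4) + 0 = (y² + C)*24 + 0 = (C + y²)*24 + 0 = (24*C + 24*y²) + 0 = 24*C + 24*y²)
q + v(-156, -75) = -23461/3 + (24*(-156) + 24*(-75)²) = -23461/3 + (-3744 + 24*5625) = -23461/3 + (-3744 + 135000) = -23461/3 + 131256 = 370307/3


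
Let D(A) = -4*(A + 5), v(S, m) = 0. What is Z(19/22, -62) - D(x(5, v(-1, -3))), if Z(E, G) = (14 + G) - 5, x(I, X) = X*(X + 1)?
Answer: -33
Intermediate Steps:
x(I, X) = X*(1 + X)
Z(E, G) = 9 + G
D(A) = -20 - 4*A (D(A) = -4*(5 + A) = -20 - 4*A)
Z(19/22, -62) - D(x(5, v(-1, -3))) = (9 - 62) - (-20 - 0*(1 + 0)) = -53 - (-20 - 0) = -53 - (-20 - 4*0) = -53 - (-20 + 0) = -53 - 1*(-20) = -53 + 20 = -33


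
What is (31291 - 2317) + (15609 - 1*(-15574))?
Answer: 60157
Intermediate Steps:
(31291 - 2317) + (15609 - 1*(-15574)) = 28974 + (15609 + 15574) = 28974 + 31183 = 60157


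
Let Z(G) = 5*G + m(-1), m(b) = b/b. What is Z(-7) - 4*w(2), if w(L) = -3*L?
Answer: -10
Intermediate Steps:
m(b) = 1
Z(G) = 1 + 5*G (Z(G) = 5*G + 1 = 1 + 5*G)
Z(-7) - 4*w(2) = (1 + 5*(-7)) - (-12)*2 = (1 - 35) - 4*(-6) = -34 + 24 = -10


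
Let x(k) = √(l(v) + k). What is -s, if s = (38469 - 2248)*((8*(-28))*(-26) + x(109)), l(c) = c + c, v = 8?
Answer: -210951104 - 181105*√5 ≈ -2.1136e+8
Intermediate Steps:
l(c) = 2*c
x(k) = √(16 + k) (x(k) = √(2*8 + k) = √(16 + k))
s = 210951104 + 181105*√5 (s = (38469 - 2248)*((8*(-28))*(-26) + √(16 + 109)) = 36221*(-224*(-26) + √125) = 36221*(5824 + 5*√5) = 210951104 + 181105*√5 ≈ 2.1136e+8)
-s = -(210951104 + 181105*√5) = -210951104 - 181105*√5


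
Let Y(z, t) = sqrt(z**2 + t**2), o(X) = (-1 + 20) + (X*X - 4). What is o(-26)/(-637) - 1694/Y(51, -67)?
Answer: -691/637 - 847*sqrt(7090)/3545 ≈ -21.203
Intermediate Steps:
o(X) = 15 + X**2 (o(X) = 19 + (X**2 - 4) = 19 + (-4 + X**2) = 15 + X**2)
Y(z, t) = sqrt(t**2 + z**2)
o(-26)/(-637) - 1694/Y(51, -67) = (15 + (-26)**2)/(-637) - 1694/sqrt((-67)**2 + 51**2) = (15 + 676)*(-1/637) - 1694/sqrt(4489 + 2601) = 691*(-1/637) - 1694*sqrt(7090)/7090 = -691/637 - 847*sqrt(7090)/3545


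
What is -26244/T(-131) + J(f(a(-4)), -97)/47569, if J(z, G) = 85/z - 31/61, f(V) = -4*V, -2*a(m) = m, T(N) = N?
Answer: 609218896245/3040991032 ≈ 200.34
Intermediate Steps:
a(m) = -m/2
J(z, G) = -31/61 + 85/z (J(z, G) = 85/z - 31*1/61 = 85/z - 31/61 = -31/61 + 85/z)
-26244/T(-131) + J(f(a(-4)), -97)/47569 = -26244/(-131) + (-31/61 + 85/((-(-2)*(-4))))/47569 = -26244*(-1/131) + (-31/61 + 85/((-4*2)))*(1/47569) = 26244/131 + (-31/61 + 85/(-8))*(1/47569) = 26244/131 + (-31/61 + 85*(-1/8))*(1/47569) = 26244/131 + (-31/61 - 85/8)*(1/47569) = 26244/131 - 5433/488*1/47569 = 26244/131 - 5433/23213672 = 609218896245/3040991032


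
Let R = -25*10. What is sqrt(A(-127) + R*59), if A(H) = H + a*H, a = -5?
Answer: I*sqrt(14242) ≈ 119.34*I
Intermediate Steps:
A(H) = -4*H (A(H) = H - 5*H = -4*H)
R = -250
sqrt(A(-127) + R*59) = sqrt(-4*(-127) - 250*59) = sqrt(508 - 14750) = sqrt(-14242) = I*sqrt(14242)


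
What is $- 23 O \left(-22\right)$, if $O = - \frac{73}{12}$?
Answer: $- \frac{18469}{6} \approx -3078.2$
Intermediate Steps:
$O = - \frac{73}{12}$ ($O = \left(-73\right) \frac{1}{12} = - \frac{73}{12} \approx -6.0833$)
$- 23 O \left(-22\right) = \left(-23\right) \left(- \frac{73}{12}\right) \left(-22\right) = \frac{1679}{12} \left(-22\right) = - \frac{18469}{6}$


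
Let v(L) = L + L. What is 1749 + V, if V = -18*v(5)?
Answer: 1569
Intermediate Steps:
v(L) = 2*L
V = -180 (V = -36*5 = -18*10 = -180)
1749 + V = 1749 - 180 = 1569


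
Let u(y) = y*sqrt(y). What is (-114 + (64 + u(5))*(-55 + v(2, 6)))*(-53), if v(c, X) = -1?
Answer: 195994 + 14840*sqrt(5) ≈ 2.2918e+5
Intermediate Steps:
u(y) = y**(3/2)
(-114 + (64 + u(5))*(-55 + v(2, 6)))*(-53) = (-114 + (64 + 5**(3/2))*(-55 - 1))*(-53) = (-114 + (64 + 5*sqrt(5))*(-56))*(-53) = (-114 + (-3584 - 280*sqrt(5)))*(-53) = (-3698 - 280*sqrt(5))*(-53) = 195994 + 14840*sqrt(5)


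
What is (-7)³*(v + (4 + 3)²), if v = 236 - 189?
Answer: -32928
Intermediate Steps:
v = 47
(-7)³*(v + (4 + 3)²) = (-7)³*(47 + (4 + 3)²) = -343*(47 + 7²) = -343*(47 + 49) = -343*96 = -32928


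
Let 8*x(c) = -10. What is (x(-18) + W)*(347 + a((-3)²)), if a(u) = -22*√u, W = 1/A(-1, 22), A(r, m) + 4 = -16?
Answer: -3653/10 ≈ -365.30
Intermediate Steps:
A(r, m) = -20 (A(r, m) = -4 - 16 = -20)
x(c) = -5/4 (x(c) = (⅛)*(-10) = -5/4)
W = -1/20 (W = 1/(-20) = -1/20 ≈ -0.050000)
(x(-18) + W)*(347 + a((-3)²)) = (-5/4 - 1/20)*(347 - 22*√((-3)²)) = -13*(347 - 22*√9)/10 = -13*(347 - 22*3)/10 = -13*(347 - 66)/10 = -13/10*281 = -3653/10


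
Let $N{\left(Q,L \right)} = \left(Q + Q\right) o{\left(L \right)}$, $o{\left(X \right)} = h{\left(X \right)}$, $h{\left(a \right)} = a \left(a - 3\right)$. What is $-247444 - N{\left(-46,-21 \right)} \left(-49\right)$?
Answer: $-2519476$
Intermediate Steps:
$h{\left(a \right)} = a \left(-3 + a\right)$
$o{\left(X \right)} = X \left(-3 + X\right)$
$N{\left(Q,L \right)} = 2 L Q \left(-3 + L\right)$ ($N{\left(Q,L \right)} = \left(Q + Q\right) L \left(-3 + L\right) = 2 Q L \left(-3 + L\right) = 2 L Q \left(-3 + L\right)$)
$-247444 - N{\left(-46,-21 \right)} \left(-49\right) = -247444 - 2 \left(-21\right) \left(-46\right) \left(-3 - 21\right) \left(-49\right) = -247444 - 2 \left(-21\right) \left(-46\right) \left(-24\right) \left(-49\right) = -247444 - \left(-46368\right) \left(-49\right) = -247444 - 2272032 = -2519476$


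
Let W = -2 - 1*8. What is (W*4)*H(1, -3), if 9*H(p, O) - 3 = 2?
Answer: -200/9 ≈ -22.222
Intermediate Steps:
H(p, O) = 5/9 (H(p, O) = ⅓ + (⅑)*2 = ⅓ + 2/9 = 5/9)
W = -10 (W = -2 - 8 = -10)
(W*4)*H(1, -3) = -10*4*(5/9) = -40*5/9 = -200/9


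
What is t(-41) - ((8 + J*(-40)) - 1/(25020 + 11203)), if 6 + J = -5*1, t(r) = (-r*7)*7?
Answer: 56544104/36223 ≈ 1561.0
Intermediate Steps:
t(r) = -49*r (t(r) = -7*r*7 = -49*r)
J = -11 (J = -6 - 5*1 = -6 - 5 = -11)
t(-41) - ((8 + J*(-40)) - 1/(25020 + 11203)) = -49*(-41) - ((8 - 11*(-40)) - 1/(25020 + 11203)) = 2009 - ((8 + 440) - 1/36223) = 2009 - (448 - 1*1/36223) = 2009 - (448 - 1/36223) = 2009 - 1*16227903/36223 = 2009 - 16227903/36223 = 56544104/36223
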